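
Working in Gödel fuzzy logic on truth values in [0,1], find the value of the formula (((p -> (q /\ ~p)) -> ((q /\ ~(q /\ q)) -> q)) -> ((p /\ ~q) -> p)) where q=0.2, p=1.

1.00

~p: Gödel ¬ of 1 = 0 (operand ≠ 0)
(q /\ ~p) = min(0.2, 0) = 0
(p -> (q /\ ~p)): 1 > 0, so result = 0
(q /\ q) = min(0.2, 0.2) = 0.2
~(q /\ q): Gödel ¬ of 0.2 = 0 (operand ≠ 0)
(q /\ ~(q /\ q)) = min(0.2, 0) = 0
((q /\ ~(q /\ q)) -> q): 0 ≤ 0.2, so result = 1
((p -> (q /\ ~p)) -> ((q /\ ~(q /\ q)) -> q)): 0 ≤ 1, so result = 1
~q: Gödel ¬ of 0.2 = 0 (operand ≠ 0)
(p /\ ~q) = min(1, 0) = 0
((p /\ ~q) -> p): 0 ≤ 1, so result = 1
(((p -> (q /\ ~p)) -> ((q /\ ~(q /\ q)) -> q)) -> ((p /\ ~q) -> p)): 1 ≤ 1, so result = 1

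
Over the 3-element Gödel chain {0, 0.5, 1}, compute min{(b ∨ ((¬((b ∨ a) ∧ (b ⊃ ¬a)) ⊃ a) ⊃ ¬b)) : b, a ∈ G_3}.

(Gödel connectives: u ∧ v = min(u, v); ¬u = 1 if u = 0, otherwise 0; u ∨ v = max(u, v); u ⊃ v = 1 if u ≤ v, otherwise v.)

0.50

The minimum is attained at b = 0.5, a = 0:
  (b ∨ a) = max(0.5, 0) = 0.5
  ¬a: Gödel ¬ of 0 = 1 (operand is 0)
  (b ⊃ ¬a): 0.5 ≤ 1, so result = 1
  ((b ∨ a) ∧ (b ⊃ ¬a)) = min(0.5, 1) = 0.5
  ¬((b ∨ a) ∧ (b ⊃ ¬a)): Gödel ¬ of 0.5 = 0 (operand ≠ 0)
  (¬((b ∨ a) ∧ (b ⊃ ¬a)) ⊃ a): 0 ≤ 0, so result = 1
  ¬b: Gödel ¬ of 0.5 = 0 (operand ≠ 0)
  ((¬((b ∨ a) ∧ (b ⊃ ¬a)) ⊃ a) ⊃ ¬b): 1 > 0, so result = 0
  (b ∨ ((¬((b ∨ a) ∧ (b ⊃ ¬a)) ⊃ a) ⊃ ¬b)) = max(0.5, 0) = 0.5
Checking all 9 assignments confirms none give a value below 0.50.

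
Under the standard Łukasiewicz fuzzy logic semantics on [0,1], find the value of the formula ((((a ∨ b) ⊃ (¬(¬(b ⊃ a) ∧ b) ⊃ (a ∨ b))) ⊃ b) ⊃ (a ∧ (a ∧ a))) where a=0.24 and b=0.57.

(a ∨ b) = max(0.24, 0.57) = 0.57
(b ⊃ a): min(1, 1 − 0.57 + 0.24) = 0.67
¬(b ⊃ a): Łukasiewicz ¬ gives 1 − 0.67 = 0.33
(¬(b ⊃ a) ∧ b) = min(0.33, 0.57) = 0.33
¬(¬(b ⊃ a) ∧ b): Łukasiewicz ¬ gives 1 − 0.33 = 0.67
(a ∨ b) = max(0.24, 0.57) = 0.57
(¬(¬(b ⊃ a) ∧ b) ⊃ (a ∨ b)): min(1, 1 − 0.67 + 0.57) = 0.9
((a ∨ b) ⊃ (¬(¬(b ⊃ a) ∧ b) ⊃ (a ∨ b))): min(1, 1 − 0.57 + 0.9) = 1
(((a ∨ b) ⊃ (¬(¬(b ⊃ a) ∧ b) ⊃ (a ∨ b))) ⊃ b): min(1, 1 − 1 + 0.57) = 0.57
(a ∧ a) = min(0.24, 0.24) = 0.24
(a ∧ (a ∧ a)) = min(0.24, 0.24) = 0.24
((((a ∨ b) ⊃ (¬(¬(b ⊃ a) ∧ b) ⊃ (a ∨ b))) ⊃ b) ⊃ (a ∧ (a ∧ a))): min(1, 1 − 0.57 + 0.24) = 0.67

0.67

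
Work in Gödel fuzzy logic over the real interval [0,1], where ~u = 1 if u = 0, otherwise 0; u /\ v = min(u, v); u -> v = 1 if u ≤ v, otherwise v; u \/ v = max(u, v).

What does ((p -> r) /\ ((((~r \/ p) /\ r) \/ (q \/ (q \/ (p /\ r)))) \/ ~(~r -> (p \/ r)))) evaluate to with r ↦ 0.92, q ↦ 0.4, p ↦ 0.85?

(p -> r): 0.85 ≤ 0.92, so result = 1
~r: Gödel ¬ of 0.92 = 0 (operand ≠ 0)
(~r \/ p) = max(0, 0.85) = 0.85
((~r \/ p) /\ r) = min(0.85, 0.92) = 0.85
(p /\ r) = min(0.85, 0.92) = 0.85
(q \/ (p /\ r)) = max(0.4, 0.85) = 0.85
(q \/ (q \/ (p /\ r))) = max(0.4, 0.85) = 0.85
(((~r \/ p) /\ r) \/ (q \/ (q \/ (p /\ r)))) = max(0.85, 0.85) = 0.85
~r: Gödel ¬ of 0.92 = 0 (operand ≠ 0)
(p \/ r) = max(0.85, 0.92) = 0.92
(~r -> (p \/ r)): 0 ≤ 0.92, so result = 1
~(~r -> (p \/ r)): Gödel ¬ of 1 = 0 (operand ≠ 0)
((((~r \/ p) /\ r) \/ (q \/ (q \/ (p /\ r)))) \/ ~(~r -> (p \/ r))) = max(0.85, 0) = 0.85
((p -> r) /\ ((((~r \/ p) /\ r) \/ (q \/ (q \/ (p /\ r)))) \/ ~(~r -> (p \/ r)))) = min(1, 0.85) = 0.85

0.85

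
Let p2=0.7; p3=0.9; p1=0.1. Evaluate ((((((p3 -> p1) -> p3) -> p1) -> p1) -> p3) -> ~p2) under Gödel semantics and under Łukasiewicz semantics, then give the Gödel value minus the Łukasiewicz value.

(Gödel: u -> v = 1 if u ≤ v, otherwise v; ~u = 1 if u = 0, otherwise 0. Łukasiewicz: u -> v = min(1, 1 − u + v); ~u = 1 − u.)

Gödel evaluation:
  (p3 -> p1): 0.9 > 0.1, so result = 0.1
  ((p3 -> p1) -> p3): 0.1 ≤ 0.9, so result = 1
  (((p3 -> p1) -> p3) -> p1): 1 > 0.1, so result = 0.1
  ((((p3 -> p1) -> p3) -> p1) -> p1): 0.1 ≤ 0.1, so result = 1
  (((((p3 -> p1) -> p3) -> p1) -> p1) -> p3): 1 > 0.9, so result = 0.9
  ~p2: Gödel ¬ of 0.7 = 0 (operand ≠ 0)
  ((((((p3 -> p1) -> p3) -> p1) -> p1) -> p3) -> ~p2): 0.9 > 0, so result = 0
  Gödel value = 0
Łukasiewicz evaluation:
  (p3 -> p1): min(1, 1 − 0.9 + 0.1) = 0.2
  ((p3 -> p1) -> p3): min(1, 1 − 0.2 + 0.9) = 1
  (((p3 -> p1) -> p3) -> p1): min(1, 1 − 1 + 0.1) = 0.1
  ((((p3 -> p1) -> p3) -> p1) -> p1): min(1, 1 − 0.1 + 0.1) = 1
  (((((p3 -> p1) -> p3) -> p1) -> p1) -> p3): min(1, 1 − 1 + 0.9) = 0.9
  ~p2: Łukasiewicz ¬ gives 1 − 0.7 = 0.3
  ((((((p3 -> p1) -> p3) -> p1) -> p1) -> p3) -> ~p2): min(1, 1 − 0.9 + 0.3) = 0.4
  Łukasiewicz value = 0.4
Difference: 0 − 0.4 = -0.40

-0.40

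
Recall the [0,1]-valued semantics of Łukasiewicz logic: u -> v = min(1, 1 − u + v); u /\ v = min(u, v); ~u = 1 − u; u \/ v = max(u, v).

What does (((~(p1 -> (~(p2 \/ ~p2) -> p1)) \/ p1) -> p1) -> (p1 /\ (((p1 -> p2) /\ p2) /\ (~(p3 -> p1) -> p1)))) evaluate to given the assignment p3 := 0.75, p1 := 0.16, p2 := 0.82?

~p2: Łukasiewicz ¬ gives 1 − 0.82 = 0.18
(p2 \/ ~p2) = max(0.82, 0.18) = 0.82
~(p2 \/ ~p2): Łukasiewicz ¬ gives 1 − 0.82 = 0.18
(~(p2 \/ ~p2) -> p1): min(1, 1 − 0.18 + 0.16) = 0.98
(p1 -> (~(p2 \/ ~p2) -> p1)): min(1, 1 − 0.16 + 0.98) = 1
~(p1 -> (~(p2 \/ ~p2) -> p1)): Łukasiewicz ¬ gives 1 − 1 = 0
(~(p1 -> (~(p2 \/ ~p2) -> p1)) \/ p1) = max(0, 0.16) = 0.16
((~(p1 -> (~(p2 \/ ~p2) -> p1)) \/ p1) -> p1): min(1, 1 − 0.16 + 0.16) = 1
(p1 -> p2): min(1, 1 − 0.16 + 0.82) = 1
((p1 -> p2) /\ p2) = min(1, 0.82) = 0.82
(p3 -> p1): min(1, 1 − 0.75 + 0.16) = 0.41
~(p3 -> p1): Łukasiewicz ¬ gives 1 − 0.41 = 0.59
(~(p3 -> p1) -> p1): min(1, 1 − 0.59 + 0.16) = 0.57
(((p1 -> p2) /\ p2) /\ (~(p3 -> p1) -> p1)) = min(0.82, 0.57) = 0.57
(p1 /\ (((p1 -> p2) /\ p2) /\ (~(p3 -> p1) -> p1))) = min(0.16, 0.57) = 0.16
(((~(p1 -> (~(p2 \/ ~p2) -> p1)) \/ p1) -> p1) -> (p1 /\ (((p1 -> p2) /\ p2) /\ (~(p3 -> p1) -> p1)))): min(1, 1 − 1 + 0.16) = 0.16

0.16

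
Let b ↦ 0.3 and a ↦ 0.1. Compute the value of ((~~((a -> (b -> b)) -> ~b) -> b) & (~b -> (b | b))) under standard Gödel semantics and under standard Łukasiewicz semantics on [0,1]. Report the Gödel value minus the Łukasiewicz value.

Gödel evaluation:
  (b -> b): 0.3 ≤ 0.3, so result = 1
  (a -> (b -> b)): 0.1 ≤ 1, so result = 1
  ~b: Gödel ¬ of 0.3 = 0 (operand ≠ 0)
  ((a -> (b -> b)) -> ~b): 1 > 0, so result = 0
  ~((a -> (b -> b)) -> ~b): Gödel ¬ of 0 = 1 (operand is 0)
  ~~((a -> (b -> b)) -> ~b): Gödel ¬ of 1 = 0 (operand ≠ 0)
  (~~((a -> (b -> b)) -> ~b) -> b): 0 ≤ 0.3, so result = 1
  ~b: Gödel ¬ of 0.3 = 0 (operand ≠ 0)
  (b | b) = max(0.3, 0.3) = 0.3
  (~b -> (b | b)): 0 ≤ 0.3, so result = 1
  ((~~((a -> (b -> b)) -> ~b) -> b) & (~b -> (b | b))) = min(1, 1) = 1
  Gödel value = 1
Łukasiewicz evaluation:
  (b -> b): min(1, 1 − 0.3 + 0.3) = 1
  (a -> (b -> b)): min(1, 1 − 0.1 + 1) = 1
  ~b: Łukasiewicz ¬ gives 1 − 0.3 = 0.7
  ((a -> (b -> b)) -> ~b): min(1, 1 − 1 + 0.7) = 0.7
  ~((a -> (b -> b)) -> ~b): Łukasiewicz ¬ gives 1 − 0.7 = 0.3
  ~~((a -> (b -> b)) -> ~b): Łukasiewicz ¬ gives 1 − 0.3 = 0.7
  (~~((a -> (b -> b)) -> ~b) -> b): min(1, 1 − 0.7 + 0.3) = 0.6
  ~b: Łukasiewicz ¬ gives 1 − 0.3 = 0.7
  (b | b) = max(0.3, 0.3) = 0.3
  (~b -> (b | b)): min(1, 1 − 0.7 + 0.3) = 0.6
  ((~~((a -> (b -> b)) -> ~b) -> b) & (~b -> (b | b))) = min(0.6, 0.6) = 0.6
  Łukasiewicz value = 0.6
Difference: 1 − 0.6 = 0.40

0.40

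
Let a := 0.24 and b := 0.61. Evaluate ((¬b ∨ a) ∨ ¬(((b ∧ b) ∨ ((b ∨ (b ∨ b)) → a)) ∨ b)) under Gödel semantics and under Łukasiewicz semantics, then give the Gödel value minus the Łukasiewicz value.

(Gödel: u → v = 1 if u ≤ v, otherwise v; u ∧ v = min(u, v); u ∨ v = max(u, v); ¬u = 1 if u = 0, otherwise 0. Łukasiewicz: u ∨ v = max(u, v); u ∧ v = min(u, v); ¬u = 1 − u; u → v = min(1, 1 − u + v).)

-0.15

Gödel evaluation:
  ¬b: Gödel ¬ of 0.61 = 0 (operand ≠ 0)
  (¬b ∨ a) = max(0, 0.24) = 0.24
  (b ∧ b) = min(0.61, 0.61) = 0.61
  (b ∨ b) = max(0.61, 0.61) = 0.61
  (b ∨ (b ∨ b)) = max(0.61, 0.61) = 0.61
  ((b ∨ (b ∨ b)) → a): 0.61 > 0.24, so result = 0.24
  ((b ∧ b) ∨ ((b ∨ (b ∨ b)) → a)) = max(0.61, 0.24) = 0.61
  (((b ∧ b) ∨ ((b ∨ (b ∨ b)) → a)) ∨ b) = max(0.61, 0.61) = 0.61
  ¬(((b ∧ b) ∨ ((b ∨ (b ∨ b)) → a)) ∨ b): Gödel ¬ of 0.61 = 0 (operand ≠ 0)
  ((¬b ∨ a) ∨ ¬(((b ∧ b) ∨ ((b ∨ (b ∨ b)) → a)) ∨ b)) = max(0.24, 0) = 0.24
  Gödel value = 0.24
Łukasiewicz evaluation:
  ¬b: Łukasiewicz ¬ gives 1 − 0.61 = 0.39
  (¬b ∨ a) = max(0.39, 0.24) = 0.39
  (b ∧ b) = min(0.61, 0.61) = 0.61
  (b ∨ b) = max(0.61, 0.61) = 0.61
  (b ∨ (b ∨ b)) = max(0.61, 0.61) = 0.61
  ((b ∨ (b ∨ b)) → a): min(1, 1 − 0.61 + 0.24) = 0.63
  ((b ∧ b) ∨ ((b ∨ (b ∨ b)) → a)) = max(0.61, 0.63) = 0.63
  (((b ∧ b) ∨ ((b ∨ (b ∨ b)) → a)) ∨ b) = max(0.63, 0.61) = 0.63
  ¬(((b ∧ b) ∨ ((b ∨ (b ∨ b)) → a)) ∨ b): Łukasiewicz ¬ gives 1 − 0.63 = 0.37
  ((¬b ∨ a) ∨ ¬(((b ∧ b) ∨ ((b ∨ (b ∨ b)) → a)) ∨ b)) = max(0.39, 0.37) = 0.39
  Łukasiewicz value = 0.39
Difference: 0.24 − 0.39 = -0.15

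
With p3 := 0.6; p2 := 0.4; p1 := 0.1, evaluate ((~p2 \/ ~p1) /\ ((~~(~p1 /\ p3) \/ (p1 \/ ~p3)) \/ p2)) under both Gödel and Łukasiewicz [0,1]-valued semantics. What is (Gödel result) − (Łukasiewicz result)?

Gödel evaluation:
  ~p2: Gödel ¬ of 0.4 = 0 (operand ≠ 0)
  ~p1: Gödel ¬ of 0.1 = 0 (operand ≠ 0)
  (~p2 \/ ~p1) = max(0, 0) = 0
  ~p1: Gödel ¬ of 0.1 = 0 (operand ≠ 0)
  (~p1 /\ p3) = min(0, 0.6) = 0
  ~(~p1 /\ p3): Gödel ¬ of 0 = 1 (operand is 0)
  ~~(~p1 /\ p3): Gödel ¬ of 1 = 0 (operand ≠ 0)
  ~p3: Gödel ¬ of 0.6 = 0 (operand ≠ 0)
  (p1 \/ ~p3) = max(0.1, 0) = 0.1
  (~~(~p1 /\ p3) \/ (p1 \/ ~p3)) = max(0, 0.1) = 0.1
  ((~~(~p1 /\ p3) \/ (p1 \/ ~p3)) \/ p2) = max(0.1, 0.4) = 0.4
  ((~p2 \/ ~p1) /\ ((~~(~p1 /\ p3) \/ (p1 \/ ~p3)) \/ p2)) = min(0, 0.4) = 0
  Gödel value = 0
Łukasiewicz evaluation:
  ~p2: Łukasiewicz ¬ gives 1 − 0.4 = 0.6
  ~p1: Łukasiewicz ¬ gives 1 − 0.1 = 0.9
  (~p2 \/ ~p1) = max(0.6, 0.9) = 0.9
  ~p1: Łukasiewicz ¬ gives 1 − 0.1 = 0.9
  (~p1 /\ p3) = min(0.9, 0.6) = 0.6
  ~(~p1 /\ p3): Łukasiewicz ¬ gives 1 − 0.6 = 0.4
  ~~(~p1 /\ p3): Łukasiewicz ¬ gives 1 − 0.4 = 0.6
  ~p3: Łukasiewicz ¬ gives 1 − 0.6 = 0.4
  (p1 \/ ~p3) = max(0.1, 0.4) = 0.4
  (~~(~p1 /\ p3) \/ (p1 \/ ~p3)) = max(0.6, 0.4) = 0.6
  ((~~(~p1 /\ p3) \/ (p1 \/ ~p3)) \/ p2) = max(0.6, 0.4) = 0.6
  ((~p2 \/ ~p1) /\ ((~~(~p1 /\ p3) \/ (p1 \/ ~p3)) \/ p2)) = min(0.9, 0.6) = 0.6
  Łukasiewicz value = 0.6
Difference: 0 − 0.6 = -0.60

-0.60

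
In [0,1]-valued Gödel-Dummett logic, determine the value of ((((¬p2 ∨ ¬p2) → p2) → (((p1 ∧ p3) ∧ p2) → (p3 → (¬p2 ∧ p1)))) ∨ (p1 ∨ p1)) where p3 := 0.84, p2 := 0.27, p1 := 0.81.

¬p2: Gödel ¬ of 0.27 = 0 (operand ≠ 0)
¬p2: Gödel ¬ of 0.27 = 0 (operand ≠ 0)
(¬p2 ∨ ¬p2) = max(0, 0) = 0
((¬p2 ∨ ¬p2) → p2): 0 ≤ 0.27, so result = 1
(p1 ∧ p3) = min(0.81, 0.84) = 0.81
((p1 ∧ p3) ∧ p2) = min(0.81, 0.27) = 0.27
¬p2: Gödel ¬ of 0.27 = 0 (operand ≠ 0)
(¬p2 ∧ p1) = min(0, 0.81) = 0
(p3 → (¬p2 ∧ p1)): 0.84 > 0, so result = 0
(((p1 ∧ p3) ∧ p2) → (p3 → (¬p2 ∧ p1))): 0.27 > 0, so result = 0
(((¬p2 ∨ ¬p2) → p2) → (((p1 ∧ p3) ∧ p2) → (p3 → (¬p2 ∧ p1)))): 1 > 0, so result = 0
(p1 ∨ p1) = max(0.81, 0.81) = 0.81
((((¬p2 ∨ ¬p2) → p2) → (((p1 ∧ p3) ∧ p2) → (p3 → (¬p2 ∧ p1)))) ∨ (p1 ∨ p1)) = max(0, 0.81) = 0.81

0.81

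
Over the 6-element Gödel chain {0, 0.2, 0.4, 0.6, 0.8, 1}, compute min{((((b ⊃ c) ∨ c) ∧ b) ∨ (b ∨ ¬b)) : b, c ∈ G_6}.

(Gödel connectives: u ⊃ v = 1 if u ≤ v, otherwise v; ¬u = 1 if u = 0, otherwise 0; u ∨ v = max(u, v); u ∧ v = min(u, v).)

0.20

The minimum is attained at b = 0.2, c = 0:
  (b ⊃ c): 0.2 > 0, so result = 0
  ((b ⊃ c) ∨ c) = max(0, 0) = 0
  (((b ⊃ c) ∨ c) ∧ b) = min(0, 0.2) = 0
  ¬b: Gödel ¬ of 0.2 = 0 (operand ≠ 0)
  (b ∨ ¬b) = max(0.2, 0) = 0.2
  ((((b ⊃ c) ∨ c) ∧ b) ∨ (b ∨ ¬b)) = max(0, 0.2) = 0.2
Checking all 36 assignments confirms none give a value below 0.20.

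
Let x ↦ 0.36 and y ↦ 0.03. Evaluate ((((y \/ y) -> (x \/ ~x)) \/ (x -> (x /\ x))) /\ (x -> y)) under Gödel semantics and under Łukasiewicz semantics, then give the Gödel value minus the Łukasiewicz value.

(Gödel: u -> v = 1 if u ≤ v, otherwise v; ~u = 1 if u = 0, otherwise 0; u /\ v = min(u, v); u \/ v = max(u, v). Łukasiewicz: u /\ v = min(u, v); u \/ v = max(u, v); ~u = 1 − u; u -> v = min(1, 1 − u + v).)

-0.64

Gödel evaluation:
  (y \/ y) = max(0.03, 0.03) = 0.03
  ~x: Gödel ¬ of 0.36 = 0 (operand ≠ 0)
  (x \/ ~x) = max(0.36, 0) = 0.36
  ((y \/ y) -> (x \/ ~x)): 0.03 ≤ 0.36, so result = 1
  (x /\ x) = min(0.36, 0.36) = 0.36
  (x -> (x /\ x)): 0.36 ≤ 0.36, so result = 1
  (((y \/ y) -> (x \/ ~x)) \/ (x -> (x /\ x))) = max(1, 1) = 1
  (x -> y): 0.36 > 0.03, so result = 0.03
  ((((y \/ y) -> (x \/ ~x)) \/ (x -> (x /\ x))) /\ (x -> y)) = min(1, 0.03) = 0.03
  Gödel value = 0.03
Łukasiewicz evaluation:
  (y \/ y) = max(0.03, 0.03) = 0.03
  ~x: Łukasiewicz ¬ gives 1 − 0.36 = 0.64
  (x \/ ~x) = max(0.36, 0.64) = 0.64
  ((y \/ y) -> (x \/ ~x)): min(1, 1 − 0.03 + 0.64) = 1
  (x /\ x) = min(0.36, 0.36) = 0.36
  (x -> (x /\ x)): min(1, 1 − 0.36 + 0.36) = 1
  (((y \/ y) -> (x \/ ~x)) \/ (x -> (x /\ x))) = max(1, 1) = 1
  (x -> y): min(1, 1 − 0.36 + 0.03) = 0.67
  ((((y \/ y) -> (x \/ ~x)) \/ (x -> (x /\ x))) /\ (x -> y)) = min(1, 0.67) = 0.67
  Łukasiewicz value = 0.67
Difference: 0.03 − 0.67 = -0.64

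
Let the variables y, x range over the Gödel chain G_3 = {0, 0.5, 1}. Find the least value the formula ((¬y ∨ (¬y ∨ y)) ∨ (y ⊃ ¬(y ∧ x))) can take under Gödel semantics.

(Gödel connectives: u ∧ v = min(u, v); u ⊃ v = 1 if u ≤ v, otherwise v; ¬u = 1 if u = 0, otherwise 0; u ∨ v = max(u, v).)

The minimum is attained at y = 0.5, x = 0.5:
  ¬y: Gödel ¬ of 0.5 = 0 (operand ≠ 0)
  ¬y: Gödel ¬ of 0.5 = 0 (operand ≠ 0)
  (¬y ∨ y) = max(0, 0.5) = 0.5
  (¬y ∨ (¬y ∨ y)) = max(0, 0.5) = 0.5
  (y ∧ x) = min(0.5, 0.5) = 0.5
  ¬(y ∧ x): Gödel ¬ of 0.5 = 0 (operand ≠ 0)
  (y ⊃ ¬(y ∧ x)): 0.5 > 0, so result = 0
  ((¬y ∨ (¬y ∨ y)) ∨ (y ⊃ ¬(y ∧ x))) = max(0.5, 0) = 0.5
Checking all 9 assignments confirms none give a value below 0.50.

0.50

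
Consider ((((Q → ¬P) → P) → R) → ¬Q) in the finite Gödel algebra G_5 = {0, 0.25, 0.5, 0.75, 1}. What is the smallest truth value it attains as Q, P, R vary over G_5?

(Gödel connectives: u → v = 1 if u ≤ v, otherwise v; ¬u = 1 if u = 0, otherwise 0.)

The minimum is attained at Q = 0.25, P = 0, R = 0:
  ¬P: Gödel ¬ of 0 = 1 (operand is 0)
  (Q → ¬P): 0.25 ≤ 1, so result = 1
  ((Q → ¬P) → P): 1 > 0, so result = 0
  (((Q → ¬P) → P) → R): 0 ≤ 0, so result = 1
  ¬Q: Gödel ¬ of 0.25 = 0 (operand ≠ 0)
  ((((Q → ¬P) → P) → R) → ¬Q): 1 > 0, so result = 0
Checking all 125 assignments confirms none give a value below 0.00.

0.00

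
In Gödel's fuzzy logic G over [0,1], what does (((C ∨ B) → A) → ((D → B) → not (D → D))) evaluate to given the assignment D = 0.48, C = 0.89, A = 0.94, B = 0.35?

(C ∨ B) = max(0.89, 0.35) = 0.89
((C ∨ B) → A): 0.89 ≤ 0.94, so result = 1
(D → B): 0.48 > 0.35, so result = 0.35
(D → D): 0.48 ≤ 0.48, so result = 1
not (D → D): Gödel ¬ of 1 = 0 (operand ≠ 0)
((D → B) → not (D → D)): 0.35 > 0, so result = 0
(((C ∨ B) → A) → ((D → B) → not (D → D))): 1 > 0, so result = 0

0.00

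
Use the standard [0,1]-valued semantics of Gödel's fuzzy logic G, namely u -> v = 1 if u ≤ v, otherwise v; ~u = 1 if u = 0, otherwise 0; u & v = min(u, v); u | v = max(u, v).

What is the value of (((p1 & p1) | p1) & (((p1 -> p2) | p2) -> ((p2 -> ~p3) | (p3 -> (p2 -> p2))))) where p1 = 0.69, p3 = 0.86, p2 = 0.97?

0.69

(p1 & p1) = min(0.69, 0.69) = 0.69
((p1 & p1) | p1) = max(0.69, 0.69) = 0.69
(p1 -> p2): 0.69 ≤ 0.97, so result = 1
((p1 -> p2) | p2) = max(1, 0.97) = 1
~p3: Gödel ¬ of 0.86 = 0 (operand ≠ 0)
(p2 -> ~p3): 0.97 > 0, so result = 0
(p2 -> p2): 0.97 ≤ 0.97, so result = 1
(p3 -> (p2 -> p2)): 0.86 ≤ 1, so result = 1
((p2 -> ~p3) | (p3 -> (p2 -> p2))) = max(0, 1) = 1
(((p1 -> p2) | p2) -> ((p2 -> ~p3) | (p3 -> (p2 -> p2)))): 1 ≤ 1, so result = 1
(((p1 & p1) | p1) & (((p1 -> p2) | p2) -> ((p2 -> ~p3) | (p3 -> (p2 -> p2))))) = min(0.69, 1) = 0.69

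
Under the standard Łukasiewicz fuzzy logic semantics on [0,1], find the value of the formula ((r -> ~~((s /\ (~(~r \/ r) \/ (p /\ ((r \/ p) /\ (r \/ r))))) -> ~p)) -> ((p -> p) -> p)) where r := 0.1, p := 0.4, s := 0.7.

~r: Łukasiewicz ¬ gives 1 − 0.1 = 0.9
(~r \/ r) = max(0.9, 0.1) = 0.9
~(~r \/ r): Łukasiewicz ¬ gives 1 − 0.9 = 0.1
(r \/ p) = max(0.1, 0.4) = 0.4
(r \/ r) = max(0.1, 0.1) = 0.1
((r \/ p) /\ (r \/ r)) = min(0.4, 0.1) = 0.1
(p /\ ((r \/ p) /\ (r \/ r))) = min(0.4, 0.1) = 0.1
(~(~r \/ r) \/ (p /\ ((r \/ p) /\ (r \/ r)))) = max(0.1, 0.1) = 0.1
(s /\ (~(~r \/ r) \/ (p /\ ((r \/ p) /\ (r \/ r))))) = min(0.7, 0.1) = 0.1
~p: Łukasiewicz ¬ gives 1 − 0.4 = 0.6
((s /\ (~(~r \/ r) \/ (p /\ ((r \/ p) /\ (r \/ r))))) -> ~p): min(1, 1 − 0.1 + 0.6) = 1
~((s /\ (~(~r \/ r) \/ (p /\ ((r \/ p) /\ (r \/ r))))) -> ~p): Łukasiewicz ¬ gives 1 − 1 = 0
~~((s /\ (~(~r \/ r) \/ (p /\ ((r \/ p) /\ (r \/ r))))) -> ~p): Łukasiewicz ¬ gives 1 − 0 = 1
(r -> ~~((s /\ (~(~r \/ r) \/ (p /\ ((r \/ p) /\ (r \/ r))))) -> ~p)): min(1, 1 − 0.1 + 1) = 1
(p -> p): min(1, 1 − 0.4 + 0.4) = 1
((p -> p) -> p): min(1, 1 − 1 + 0.4) = 0.4
((r -> ~~((s /\ (~(~r \/ r) \/ (p /\ ((r \/ p) /\ (r \/ r))))) -> ~p)) -> ((p -> p) -> p)): min(1, 1 − 1 + 0.4) = 0.4

0.40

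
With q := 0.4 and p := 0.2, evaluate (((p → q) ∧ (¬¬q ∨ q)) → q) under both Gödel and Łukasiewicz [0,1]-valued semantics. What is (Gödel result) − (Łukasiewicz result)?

-0.60

Gödel evaluation:
  (p → q): 0.2 ≤ 0.4, so result = 1
  ¬q: Gödel ¬ of 0.4 = 0 (operand ≠ 0)
  ¬¬q: Gödel ¬ of 0 = 1 (operand is 0)
  (¬¬q ∨ q) = max(1, 0.4) = 1
  ((p → q) ∧ (¬¬q ∨ q)) = min(1, 1) = 1
  (((p → q) ∧ (¬¬q ∨ q)) → q): 1 > 0.4, so result = 0.4
  Gödel value = 0.4
Łukasiewicz evaluation:
  (p → q): min(1, 1 − 0.2 + 0.4) = 1
  ¬q: Łukasiewicz ¬ gives 1 − 0.4 = 0.6
  ¬¬q: Łukasiewicz ¬ gives 1 − 0.6 = 0.4
  (¬¬q ∨ q) = max(0.4, 0.4) = 0.4
  ((p → q) ∧ (¬¬q ∨ q)) = min(1, 0.4) = 0.4
  (((p → q) ∧ (¬¬q ∨ q)) → q): min(1, 1 − 0.4 + 0.4) = 1
  Łukasiewicz value = 1
Difference: 0.4 − 1 = -0.60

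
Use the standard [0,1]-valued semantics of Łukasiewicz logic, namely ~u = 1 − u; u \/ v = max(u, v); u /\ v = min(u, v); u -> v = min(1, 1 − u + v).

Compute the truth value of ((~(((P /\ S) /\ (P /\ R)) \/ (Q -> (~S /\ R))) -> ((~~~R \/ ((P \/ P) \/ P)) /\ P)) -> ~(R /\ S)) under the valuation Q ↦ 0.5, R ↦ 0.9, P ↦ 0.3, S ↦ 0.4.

(P /\ S) = min(0.3, 0.4) = 0.3
(P /\ R) = min(0.3, 0.9) = 0.3
((P /\ S) /\ (P /\ R)) = min(0.3, 0.3) = 0.3
~S: Łukasiewicz ¬ gives 1 − 0.4 = 0.6
(~S /\ R) = min(0.6, 0.9) = 0.6
(Q -> (~S /\ R)): min(1, 1 − 0.5 + 0.6) = 1
(((P /\ S) /\ (P /\ R)) \/ (Q -> (~S /\ R))) = max(0.3, 1) = 1
~(((P /\ S) /\ (P /\ R)) \/ (Q -> (~S /\ R))): Łukasiewicz ¬ gives 1 − 1 = 0
~R: Łukasiewicz ¬ gives 1 − 0.9 = 0.1
~~R: Łukasiewicz ¬ gives 1 − 0.1 = 0.9
~~~R: Łukasiewicz ¬ gives 1 − 0.9 = 0.1
(P \/ P) = max(0.3, 0.3) = 0.3
((P \/ P) \/ P) = max(0.3, 0.3) = 0.3
(~~~R \/ ((P \/ P) \/ P)) = max(0.1, 0.3) = 0.3
((~~~R \/ ((P \/ P) \/ P)) /\ P) = min(0.3, 0.3) = 0.3
(~(((P /\ S) /\ (P /\ R)) \/ (Q -> (~S /\ R))) -> ((~~~R \/ ((P \/ P) \/ P)) /\ P)): min(1, 1 − 0 + 0.3) = 1
(R /\ S) = min(0.9, 0.4) = 0.4
~(R /\ S): Łukasiewicz ¬ gives 1 − 0.4 = 0.6
((~(((P /\ S) /\ (P /\ R)) \/ (Q -> (~S /\ R))) -> ((~~~R \/ ((P \/ P) \/ P)) /\ P)) -> ~(R /\ S)): min(1, 1 − 1 + 0.6) = 0.6

0.60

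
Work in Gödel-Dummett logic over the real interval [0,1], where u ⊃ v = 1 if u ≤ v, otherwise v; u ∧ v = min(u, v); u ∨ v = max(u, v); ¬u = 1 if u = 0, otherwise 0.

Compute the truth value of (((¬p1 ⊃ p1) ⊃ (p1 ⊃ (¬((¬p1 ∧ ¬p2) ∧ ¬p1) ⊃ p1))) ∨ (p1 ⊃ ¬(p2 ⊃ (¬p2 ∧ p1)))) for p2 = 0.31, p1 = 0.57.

1.00

¬p1: Gödel ¬ of 0.57 = 0 (operand ≠ 0)
(¬p1 ⊃ p1): 0 ≤ 0.57, so result = 1
¬p1: Gödel ¬ of 0.57 = 0 (operand ≠ 0)
¬p2: Gödel ¬ of 0.31 = 0 (operand ≠ 0)
(¬p1 ∧ ¬p2) = min(0, 0) = 0
¬p1: Gödel ¬ of 0.57 = 0 (operand ≠ 0)
((¬p1 ∧ ¬p2) ∧ ¬p1) = min(0, 0) = 0
¬((¬p1 ∧ ¬p2) ∧ ¬p1): Gödel ¬ of 0 = 1 (operand is 0)
(¬((¬p1 ∧ ¬p2) ∧ ¬p1) ⊃ p1): 1 > 0.57, so result = 0.57
(p1 ⊃ (¬((¬p1 ∧ ¬p2) ∧ ¬p1) ⊃ p1)): 0.57 ≤ 0.57, so result = 1
((¬p1 ⊃ p1) ⊃ (p1 ⊃ (¬((¬p1 ∧ ¬p2) ∧ ¬p1) ⊃ p1))): 1 ≤ 1, so result = 1
¬p2: Gödel ¬ of 0.31 = 0 (operand ≠ 0)
(¬p2 ∧ p1) = min(0, 0.57) = 0
(p2 ⊃ (¬p2 ∧ p1)): 0.31 > 0, so result = 0
¬(p2 ⊃ (¬p2 ∧ p1)): Gödel ¬ of 0 = 1 (operand is 0)
(p1 ⊃ ¬(p2 ⊃ (¬p2 ∧ p1))): 0.57 ≤ 1, so result = 1
(((¬p1 ⊃ p1) ⊃ (p1 ⊃ (¬((¬p1 ∧ ¬p2) ∧ ¬p1) ⊃ p1))) ∨ (p1 ⊃ ¬(p2 ⊃ (¬p2 ∧ p1)))) = max(1, 1) = 1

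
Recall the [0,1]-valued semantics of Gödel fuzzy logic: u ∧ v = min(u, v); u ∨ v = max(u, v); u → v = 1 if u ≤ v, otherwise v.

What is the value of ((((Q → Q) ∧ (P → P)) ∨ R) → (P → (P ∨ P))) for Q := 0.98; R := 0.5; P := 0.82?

1.00

(Q → Q): 0.98 ≤ 0.98, so result = 1
(P → P): 0.82 ≤ 0.82, so result = 1
((Q → Q) ∧ (P → P)) = min(1, 1) = 1
(((Q → Q) ∧ (P → P)) ∨ R) = max(1, 0.5) = 1
(P ∨ P) = max(0.82, 0.82) = 0.82
(P → (P ∨ P)): 0.82 ≤ 0.82, so result = 1
((((Q → Q) ∧ (P → P)) ∨ R) → (P → (P ∨ P))): 1 ≤ 1, so result = 1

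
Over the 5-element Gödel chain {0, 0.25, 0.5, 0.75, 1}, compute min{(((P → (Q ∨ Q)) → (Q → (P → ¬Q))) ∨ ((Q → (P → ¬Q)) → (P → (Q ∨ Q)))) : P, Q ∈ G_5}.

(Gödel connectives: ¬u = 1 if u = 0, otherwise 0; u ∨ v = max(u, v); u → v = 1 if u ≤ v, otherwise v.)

1.00

Every assignment gives 1. For instance at P = 0, Q = 0:
  (Q ∨ Q) = max(0, 0) = 0
  (P → (Q ∨ Q)): 0 ≤ 0, so result = 1
  ¬Q: Gödel ¬ of 0 = 1 (operand is 0)
  (P → ¬Q): 0 ≤ 1, so result = 1
  (Q → (P → ¬Q)): 0 ≤ 1, so result = 1
  ((P → (Q ∨ Q)) → (Q → (P → ¬Q))): 1 ≤ 1, so result = 1
  ¬Q: Gödel ¬ of 0 = 1 (operand is 0)
  (P → ¬Q): 0 ≤ 1, so result = 1
  (Q → (P → ¬Q)): 0 ≤ 1, so result = 1
  (Q ∨ Q) = max(0, 0) = 0
  (P → (Q ∨ Q)): 0 ≤ 0, so result = 1
  ((Q → (P → ¬Q)) → (P → (Q ∨ Q))): 1 ≤ 1, so result = 1
  (((P → (Q ∨ Q)) → (Q → (P → ¬Q))) ∨ ((Q → (P → ¬Q)) → (P → (Q ∨ Q)))) = max(1, 1) = 1
All 25 assignments give value 1 — the formula is a G_5-tautology.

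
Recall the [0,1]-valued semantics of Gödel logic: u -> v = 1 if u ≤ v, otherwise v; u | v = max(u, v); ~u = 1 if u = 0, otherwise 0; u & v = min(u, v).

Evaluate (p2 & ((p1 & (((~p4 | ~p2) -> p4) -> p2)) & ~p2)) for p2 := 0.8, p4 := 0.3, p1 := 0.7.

~p4: Gödel ¬ of 0.3 = 0 (operand ≠ 0)
~p2: Gödel ¬ of 0.8 = 0 (operand ≠ 0)
(~p4 | ~p2) = max(0, 0) = 0
((~p4 | ~p2) -> p4): 0 ≤ 0.3, so result = 1
(((~p4 | ~p2) -> p4) -> p2): 1 > 0.8, so result = 0.8
(p1 & (((~p4 | ~p2) -> p4) -> p2)) = min(0.7, 0.8) = 0.7
~p2: Gödel ¬ of 0.8 = 0 (operand ≠ 0)
((p1 & (((~p4 | ~p2) -> p4) -> p2)) & ~p2) = min(0.7, 0) = 0
(p2 & ((p1 & (((~p4 | ~p2) -> p4) -> p2)) & ~p2)) = min(0.8, 0) = 0

0.00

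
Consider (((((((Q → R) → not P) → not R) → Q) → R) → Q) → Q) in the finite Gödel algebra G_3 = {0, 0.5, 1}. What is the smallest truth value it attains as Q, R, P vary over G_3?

The minimum is attained at Q = 0.5, R = 0, P = 0:
  (Q → R): 0.5 > 0, so result = 0
  not P: Gödel ¬ of 0 = 1 (operand is 0)
  ((Q → R) → not P): 0 ≤ 1, so result = 1
  not R: Gödel ¬ of 0 = 1 (operand is 0)
  (((Q → R) → not P) → not R): 1 ≤ 1, so result = 1
  ((((Q → R) → not P) → not R) → Q): 1 > 0.5, so result = 0.5
  (((((Q → R) → not P) → not R) → Q) → R): 0.5 > 0, so result = 0
  ((((((Q → R) → not P) → not R) → Q) → R) → Q): 0 ≤ 0.5, so result = 1
  (((((((Q → R) → not P) → not R) → Q) → R) → Q) → Q): 1 > 0.5, so result = 0.5
Checking all 27 assignments confirms none give a value below 0.50.

0.50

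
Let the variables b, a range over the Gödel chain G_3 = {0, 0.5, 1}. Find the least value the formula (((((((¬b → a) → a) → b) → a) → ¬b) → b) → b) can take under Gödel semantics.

The minimum is attained at b = 0.5, a = 0.5:
  ¬b: Gödel ¬ of 0.5 = 0 (operand ≠ 0)
  (¬b → a): 0 ≤ 0.5, so result = 1
  ((¬b → a) → a): 1 > 0.5, so result = 0.5
  (((¬b → a) → a) → b): 0.5 ≤ 0.5, so result = 1
  ((((¬b → a) → a) → b) → a): 1 > 0.5, so result = 0.5
  ¬b: Gödel ¬ of 0.5 = 0 (operand ≠ 0)
  (((((¬b → a) → a) → b) → a) → ¬b): 0.5 > 0, so result = 0
  ((((((¬b → a) → a) → b) → a) → ¬b) → b): 0 ≤ 0.5, so result = 1
  (((((((¬b → a) → a) → b) → a) → ¬b) → b) → b): 1 > 0.5, so result = 0.5
Checking all 9 assignments confirms none give a value below 0.50.

0.50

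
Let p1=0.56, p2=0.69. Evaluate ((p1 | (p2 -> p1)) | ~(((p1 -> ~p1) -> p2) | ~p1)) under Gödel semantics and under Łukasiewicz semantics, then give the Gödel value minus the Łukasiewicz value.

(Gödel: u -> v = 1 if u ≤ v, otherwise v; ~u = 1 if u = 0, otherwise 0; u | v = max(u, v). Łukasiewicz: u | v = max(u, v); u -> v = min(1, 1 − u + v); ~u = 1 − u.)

Gödel evaluation:
  (p2 -> p1): 0.69 > 0.56, so result = 0.56
  (p1 | (p2 -> p1)) = max(0.56, 0.56) = 0.56
  ~p1: Gödel ¬ of 0.56 = 0 (operand ≠ 0)
  (p1 -> ~p1): 0.56 > 0, so result = 0
  ((p1 -> ~p1) -> p2): 0 ≤ 0.69, so result = 1
  ~p1: Gödel ¬ of 0.56 = 0 (operand ≠ 0)
  (((p1 -> ~p1) -> p2) | ~p1) = max(1, 0) = 1
  ~(((p1 -> ~p1) -> p2) | ~p1): Gödel ¬ of 1 = 0 (operand ≠ 0)
  ((p1 | (p2 -> p1)) | ~(((p1 -> ~p1) -> p2) | ~p1)) = max(0.56, 0) = 0.56
  Gödel value = 0.56
Łukasiewicz evaluation:
  (p2 -> p1): min(1, 1 − 0.69 + 0.56) = 0.87
  (p1 | (p2 -> p1)) = max(0.56, 0.87) = 0.87
  ~p1: Łukasiewicz ¬ gives 1 − 0.56 = 0.44
  (p1 -> ~p1): min(1, 1 − 0.56 + 0.44) = 0.88
  ((p1 -> ~p1) -> p2): min(1, 1 − 0.88 + 0.69) = 0.81
  ~p1: Łukasiewicz ¬ gives 1 − 0.56 = 0.44
  (((p1 -> ~p1) -> p2) | ~p1) = max(0.81, 0.44) = 0.81
  ~(((p1 -> ~p1) -> p2) | ~p1): Łukasiewicz ¬ gives 1 − 0.81 = 0.19
  ((p1 | (p2 -> p1)) | ~(((p1 -> ~p1) -> p2) | ~p1)) = max(0.87, 0.19) = 0.87
  Łukasiewicz value = 0.87
Difference: 0.56 − 0.87 = -0.31

-0.31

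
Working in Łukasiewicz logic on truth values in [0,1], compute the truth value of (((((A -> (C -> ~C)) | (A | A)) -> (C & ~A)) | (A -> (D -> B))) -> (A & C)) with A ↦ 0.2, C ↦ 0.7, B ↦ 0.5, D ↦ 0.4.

0.20

~C: Łukasiewicz ¬ gives 1 − 0.7 = 0.3
(C -> ~C): min(1, 1 − 0.7 + 0.3) = 0.6
(A -> (C -> ~C)): min(1, 1 − 0.2 + 0.6) = 1
(A | A) = max(0.2, 0.2) = 0.2
((A -> (C -> ~C)) | (A | A)) = max(1, 0.2) = 1
~A: Łukasiewicz ¬ gives 1 − 0.2 = 0.8
(C & ~A) = min(0.7, 0.8) = 0.7
(((A -> (C -> ~C)) | (A | A)) -> (C & ~A)): min(1, 1 − 1 + 0.7) = 0.7
(D -> B): min(1, 1 − 0.4 + 0.5) = 1
(A -> (D -> B)): min(1, 1 − 0.2 + 1) = 1
((((A -> (C -> ~C)) | (A | A)) -> (C & ~A)) | (A -> (D -> B))) = max(0.7, 1) = 1
(A & C) = min(0.2, 0.7) = 0.2
(((((A -> (C -> ~C)) | (A | A)) -> (C & ~A)) | (A -> (D -> B))) -> (A & C)): min(1, 1 − 1 + 0.2) = 0.2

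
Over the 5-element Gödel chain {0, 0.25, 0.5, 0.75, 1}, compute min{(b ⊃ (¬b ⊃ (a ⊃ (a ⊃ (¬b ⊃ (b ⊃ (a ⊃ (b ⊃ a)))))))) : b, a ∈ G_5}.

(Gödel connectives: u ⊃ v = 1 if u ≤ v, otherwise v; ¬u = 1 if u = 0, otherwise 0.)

Every assignment gives 1. For instance at b = 0, a = 0:
  ¬b: Gödel ¬ of 0 = 1 (operand is 0)
  ¬b: Gödel ¬ of 0 = 1 (operand is 0)
  (b ⊃ a): 0 ≤ 0, so result = 1
  (a ⊃ (b ⊃ a)): 0 ≤ 1, so result = 1
  (b ⊃ (a ⊃ (b ⊃ a))): 0 ≤ 1, so result = 1
  (¬b ⊃ (b ⊃ (a ⊃ (b ⊃ a)))): 1 ≤ 1, so result = 1
  (a ⊃ (¬b ⊃ (b ⊃ (a ⊃ (b ⊃ a))))): 0 ≤ 1, so result = 1
  (a ⊃ (a ⊃ (¬b ⊃ (b ⊃ (a ⊃ (b ⊃ a)))))): 0 ≤ 1, so result = 1
  (¬b ⊃ (a ⊃ (a ⊃ (¬b ⊃ (b ⊃ (a ⊃ (b ⊃ a))))))): 1 ≤ 1, so result = 1
  (b ⊃ (¬b ⊃ (a ⊃ (a ⊃ (¬b ⊃ (b ⊃ (a ⊃ (b ⊃ a)))))))): 0 ≤ 1, so result = 1
All 25 assignments give value 1 — the formula is a G_5-tautology.

1.00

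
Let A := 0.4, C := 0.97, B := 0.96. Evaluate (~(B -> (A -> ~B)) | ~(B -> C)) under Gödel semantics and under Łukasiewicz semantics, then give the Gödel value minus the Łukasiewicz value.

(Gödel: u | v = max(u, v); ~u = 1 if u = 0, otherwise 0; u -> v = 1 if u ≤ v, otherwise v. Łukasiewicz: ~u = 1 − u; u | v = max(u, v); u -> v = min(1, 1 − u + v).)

Gödel evaluation:
  ~B: Gödel ¬ of 0.96 = 0 (operand ≠ 0)
  (A -> ~B): 0.4 > 0, so result = 0
  (B -> (A -> ~B)): 0.96 > 0, so result = 0
  ~(B -> (A -> ~B)): Gödel ¬ of 0 = 1 (operand is 0)
  (B -> C): 0.96 ≤ 0.97, so result = 1
  ~(B -> C): Gödel ¬ of 1 = 0 (operand ≠ 0)
  (~(B -> (A -> ~B)) | ~(B -> C)) = max(1, 0) = 1
  Gödel value = 1
Łukasiewicz evaluation:
  ~B: Łukasiewicz ¬ gives 1 − 0.96 = 0.04
  (A -> ~B): min(1, 1 − 0.4 + 0.04) = 0.64
  (B -> (A -> ~B)): min(1, 1 − 0.96 + 0.64) = 0.68
  ~(B -> (A -> ~B)): Łukasiewicz ¬ gives 1 − 0.68 = 0.32
  (B -> C): min(1, 1 − 0.96 + 0.97) = 1
  ~(B -> C): Łukasiewicz ¬ gives 1 − 1 = 0
  (~(B -> (A -> ~B)) | ~(B -> C)) = max(0.32, 0) = 0.32
  Łukasiewicz value = 0.32
Difference: 1 − 0.32 = 0.68

0.68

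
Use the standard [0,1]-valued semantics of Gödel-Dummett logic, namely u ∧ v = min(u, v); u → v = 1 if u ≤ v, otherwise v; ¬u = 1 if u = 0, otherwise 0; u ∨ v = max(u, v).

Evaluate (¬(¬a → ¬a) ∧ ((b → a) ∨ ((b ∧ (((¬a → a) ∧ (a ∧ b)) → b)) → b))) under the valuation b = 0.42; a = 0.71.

¬a: Gödel ¬ of 0.71 = 0 (operand ≠ 0)
¬a: Gödel ¬ of 0.71 = 0 (operand ≠ 0)
(¬a → ¬a): 0 ≤ 0, so result = 1
¬(¬a → ¬a): Gödel ¬ of 1 = 0 (operand ≠ 0)
(b → a): 0.42 ≤ 0.71, so result = 1
¬a: Gödel ¬ of 0.71 = 0 (operand ≠ 0)
(¬a → a): 0 ≤ 0.71, so result = 1
(a ∧ b) = min(0.71, 0.42) = 0.42
((¬a → a) ∧ (a ∧ b)) = min(1, 0.42) = 0.42
(((¬a → a) ∧ (a ∧ b)) → b): 0.42 ≤ 0.42, so result = 1
(b ∧ (((¬a → a) ∧ (a ∧ b)) → b)) = min(0.42, 1) = 0.42
((b ∧ (((¬a → a) ∧ (a ∧ b)) → b)) → b): 0.42 ≤ 0.42, so result = 1
((b → a) ∨ ((b ∧ (((¬a → a) ∧ (a ∧ b)) → b)) → b)) = max(1, 1) = 1
(¬(¬a → ¬a) ∧ ((b → a) ∨ ((b ∧ (((¬a → a) ∧ (a ∧ b)) → b)) → b))) = min(0, 1) = 0

0.00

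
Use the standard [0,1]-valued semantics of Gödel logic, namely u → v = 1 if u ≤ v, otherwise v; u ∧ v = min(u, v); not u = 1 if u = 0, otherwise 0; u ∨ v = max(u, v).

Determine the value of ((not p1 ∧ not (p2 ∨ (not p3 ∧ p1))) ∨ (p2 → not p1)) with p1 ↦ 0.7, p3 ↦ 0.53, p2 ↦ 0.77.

not p1: Gödel ¬ of 0.7 = 0 (operand ≠ 0)
not p3: Gödel ¬ of 0.53 = 0 (operand ≠ 0)
(not p3 ∧ p1) = min(0, 0.7) = 0
(p2 ∨ (not p3 ∧ p1)) = max(0.77, 0) = 0.77
not (p2 ∨ (not p3 ∧ p1)): Gödel ¬ of 0.77 = 0 (operand ≠ 0)
(not p1 ∧ not (p2 ∨ (not p3 ∧ p1))) = min(0, 0) = 0
not p1: Gödel ¬ of 0.7 = 0 (operand ≠ 0)
(p2 → not p1): 0.77 > 0, so result = 0
((not p1 ∧ not (p2 ∨ (not p3 ∧ p1))) ∨ (p2 → not p1)) = max(0, 0) = 0

0.00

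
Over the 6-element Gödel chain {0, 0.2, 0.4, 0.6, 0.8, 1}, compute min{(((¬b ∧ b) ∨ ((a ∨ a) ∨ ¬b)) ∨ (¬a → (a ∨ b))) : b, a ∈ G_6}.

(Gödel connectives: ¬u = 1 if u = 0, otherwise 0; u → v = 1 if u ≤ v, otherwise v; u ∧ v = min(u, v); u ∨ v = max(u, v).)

The minimum is attained at b = 0.2, a = 0:
  ¬b: Gödel ¬ of 0.2 = 0 (operand ≠ 0)
  (¬b ∧ b) = min(0, 0.2) = 0
  (a ∨ a) = max(0, 0) = 0
  ¬b: Gödel ¬ of 0.2 = 0 (operand ≠ 0)
  ((a ∨ a) ∨ ¬b) = max(0, 0) = 0
  ((¬b ∧ b) ∨ ((a ∨ a) ∨ ¬b)) = max(0, 0) = 0
  ¬a: Gödel ¬ of 0 = 1 (operand is 0)
  (a ∨ b) = max(0, 0.2) = 0.2
  (¬a → (a ∨ b)): 1 > 0.2, so result = 0.2
  (((¬b ∧ b) ∨ ((a ∨ a) ∨ ¬b)) ∨ (¬a → (a ∨ b))) = max(0, 0.2) = 0.2
Checking all 36 assignments confirms none give a value below 0.20.

0.20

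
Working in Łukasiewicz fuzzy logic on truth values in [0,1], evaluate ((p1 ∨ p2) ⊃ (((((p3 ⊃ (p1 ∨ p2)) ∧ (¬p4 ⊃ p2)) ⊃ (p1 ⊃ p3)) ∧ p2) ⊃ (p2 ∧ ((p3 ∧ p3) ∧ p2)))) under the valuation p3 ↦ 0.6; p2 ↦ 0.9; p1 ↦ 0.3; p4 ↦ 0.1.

0.80

(p1 ∨ p2) = max(0.3, 0.9) = 0.9
(p1 ∨ p2) = max(0.3, 0.9) = 0.9
(p3 ⊃ (p1 ∨ p2)): min(1, 1 − 0.6 + 0.9) = 1
¬p4: Łukasiewicz ¬ gives 1 − 0.1 = 0.9
(¬p4 ⊃ p2): min(1, 1 − 0.9 + 0.9) = 1
((p3 ⊃ (p1 ∨ p2)) ∧ (¬p4 ⊃ p2)) = min(1, 1) = 1
(p1 ⊃ p3): min(1, 1 − 0.3 + 0.6) = 1
(((p3 ⊃ (p1 ∨ p2)) ∧ (¬p4 ⊃ p2)) ⊃ (p1 ⊃ p3)): min(1, 1 − 1 + 1) = 1
((((p3 ⊃ (p1 ∨ p2)) ∧ (¬p4 ⊃ p2)) ⊃ (p1 ⊃ p3)) ∧ p2) = min(1, 0.9) = 0.9
(p3 ∧ p3) = min(0.6, 0.6) = 0.6
((p3 ∧ p3) ∧ p2) = min(0.6, 0.9) = 0.6
(p2 ∧ ((p3 ∧ p3) ∧ p2)) = min(0.9, 0.6) = 0.6
(((((p3 ⊃ (p1 ∨ p2)) ∧ (¬p4 ⊃ p2)) ⊃ (p1 ⊃ p3)) ∧ p2) ⊃ (p2 ∧ ((p3 ∧ p3) ∧ p2))): min(1, 1 − 0.9 + 0.6) = 0.7
((p1 ∨ p2) ⊃ (((((p3 ⊃ (p1 ∨ p2)) ∧ (¬p4 ⊃ p2)) ⊃ (p1 ⊃ p3)) ∧ p2) ⊃ (p2 ∧ ((p3 ∧ p3) ∧ p2)))): min(1, 1 − 0.9 + 0.7) = 0.8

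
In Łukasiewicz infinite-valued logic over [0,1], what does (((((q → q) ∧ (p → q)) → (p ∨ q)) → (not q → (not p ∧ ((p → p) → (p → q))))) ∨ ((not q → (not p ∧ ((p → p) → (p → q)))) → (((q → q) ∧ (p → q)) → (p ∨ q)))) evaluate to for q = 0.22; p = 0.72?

1.00

(q → q): min(1, 1 − 0.22 + 0.22) = 1
(p → q): min(1, 1 − 0.72 + 0.22) = 0.5
((q → q) ∧ (p → q)) = min(1, 0.5) = 0.5
(p ∨ q) = max(0.72, 0.22) = 0.72
(((q → q) ∧ (p → q)) → (p ∨ q)): min(1, 1 − 0.5 + 0.72) = 1
not q: Łukasiewicz ¬ gives 1 − 0.22 = 0.78
not p: Łukasiewicz ¬ gives 1 − 0.72 = 0.28
(p → p): min(1, 1 − 0.72 + 0.72) = 1
(p → q): min(1, 1 − 0.72 + 0.22) = 0.5
((p → p) → (p → q)): min(1, 1 − 1 + 0.5) = 0.5
(not p ∧ ((p → p) → (p → q))) = min(0.28, 0.5) = 0.28
(not q → (not p ∧ ((p → p) → (p → q)))): min(1, 1 − 0.78 + 0.28) = 0.5
((((q → q) ∧ (p → q)) → (p ∨ q)) → (not q → (not p ∧ ((p → p) → (p → q))))): min(1, 1 − 1 + 0.5) = 0.5
not q: Łukasiewicz ¬ gives 1 − 0.22 = 0.78
not p: Łukasiewicz ¬ gives 1 − 0.72 = 0.28
(p → p): min(1, 1 − 0.72 + 0.72) = 1
(p → q): min(1, 1 − 0.72 + 0.22) = 0.5
((p → p) → (p → q)): min(1, 1 − 1 + 0.5) = 0.5
(not p ∧ ((p → p) → (p → q))) = min(0.28, 0.5) = 0.28
(not q → (not p ∧ ((p → p) → (p → q)))): min(1, 1 − 0.78 + 0.28) = 0.5
(q → q): min(1, 1 − 0.22 + 0.22) = 1
(p → q): min(1, 1 − 0.72 + 0.22) = 0.5
((q → q) ∧ (p → q)) = min(1, 0.5) = 0.5
(p ∨ q) = max(0.72, 0.22) = 0.72
(((q → q) ∧ (p → q)) → (p ∨ q)): min(1, 1 − 0.5 + 0.72) = 1
((not q → (not p ∧ ((p → p) → (p → q)))) → (((q → q) ∧ (p → q)) → (p ∨ q))): min(1, 1 − 0.5 + 1) = 1
(((((q → q) ∧ (p → q)) → (p ∨ q)) → (not q → (not p ∧ ((p → p) → (p → q))))) ∨ ((not q → (not p ∧ ((p → p) → (p → q)))) → (((q → q) ∧ (p → q)) → (p ∨ q)))) = max(0.5, 1) = 1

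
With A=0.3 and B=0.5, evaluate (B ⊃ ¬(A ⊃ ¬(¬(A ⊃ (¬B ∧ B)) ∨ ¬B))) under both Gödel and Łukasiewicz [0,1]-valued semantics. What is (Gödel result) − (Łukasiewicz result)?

0.50

Gödel evaluation:
  ¬B: Gödel ¬ of 0.5 = 0 (operand ≠ 0)
  (¬B ∧ B) = min(0, 0.5) = 0
  (A ⊃ (¬B ∧ B)): 0.3 > 0, so result = 0
  ¬(A ⊃ (¬B ∧ B)): Gödel ¬ of 0 = 1 (operand is 0)
  ¬B: Gödel ¬ of 0.5 = 0 (operand ≠ 0)
  (¬(A ⊃ (¬B ∧ B)) ∨ ¬B) = max(1, 0) = 1
  ¬(¬(A ⊃ (¬B ∧ B)) ∨ ¬B): Gödel ¬ of 1 = 0 (operand ≠ 0)
  (A ⊃ ¬(¬(A ⊃ (¬B ∧ B)) ∨ ¬B)): 0.3 > 0, so result = 0
  ¬(A ⊃ ¬(¬(A ⊃ (¬B ∧ B)) ∨ ¬B)): Gödel ¬ of 0 = 1 (operand is 0)
  (B ⊃ ¬(A ⊃ ¬(¬(A ⊃ (¬B ∧ B)) ∨ ¬B))): 0.5 ≤ 1, so result = 1
  Gödel value = 1
Łukasiewicz evaluation:
  ¬B: Łukasiewicz ¬ gives 1 − 0.5 = 0.5
  (¬B ∧ B) = min(0.5, 0.5) = 0.5
  (A ⊃ (¬B ∧ B)): min(1, 1 − 0.3 + 0.5) = 1
  ¬(A ⊃ (¬B ∧ B)): Łukasiewicz ¬ gives 1 − 1 = 0
  ¬B: Łukasiewicz ¬ gives 1 − 0.5 = 0.5
  (¬(A ⊃ (¬B ∧ B)) ∨ ¬B) = max(0, 0.5) = 0.5
  ¬(¬(A ⊃ (¬B ∧ B)) ∨ ¬B): Łukasiewicz ¬ gives 1 − 0.5 = 0.5
  (A ⊃ ¬(¬(A ⊃ (¬B ∧ B)) ∨ ¬B)): min(1, 1 − 0.3 + 0.5) = 1
  ¬(A ⊃ ¬(¬(A ⊃ (¬B ∧ B)) ∨ ¬B)): Łukasiewicz ¬ gives 1 − 1 = 0
  (B ⊃ ¬(A ⊃ ¬(¬(A ⊃ (¬B ∧ B)) ∨ ¬B))): min(1, 1 − 0.5 + 0) = 0.5
  Łukasiewicz value = 0.5
Difference: 1 − 0.5 = 0.50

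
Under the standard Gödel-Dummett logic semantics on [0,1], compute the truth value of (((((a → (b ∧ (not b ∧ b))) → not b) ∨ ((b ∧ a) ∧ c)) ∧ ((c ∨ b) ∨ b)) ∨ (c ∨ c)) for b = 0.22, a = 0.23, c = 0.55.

0.55

not b: Gödel ¬ of 0.22 = 0 (operand ≠ 0)
(not b ∧ b) = min(0, 0.22) = 0
(b ∧ (not b ∧ b)) = min(0.22, 0) = 0
(a → (b ∧ (not b ∧ b))): 0.23 > 0, so result = 0
not b: Gödel ¬ of 0.22 = 0 (operand ≠ 0)
((a → (b ∧ (not b ∧ b))) → not b): 0 ≤ 0, so result = 1
(b ∧ a) = min(0.22, 0.23) = 0.22
((b ∧ a) ∧ c) = min(0.22, 0.55) = 0.22
(((a → (b ∧ (not b ∧ b))) → not b) ∨ ((b ∧ a) ∧ c)) = max(1, 0.22) = 1
(c ∨ b) = max(0.55, 0.22) = 0.55
((c ∨ b) ∨ b) = max(0.55, 0.22) = 0.55
((((a → (b ∧ (not b ∧ b))) → not b) ∨ ((b ∧ a) ∧ c)) ∧ ((c ∨ b) ∨ b)) = min(1, 0.55) = 0.55
(c ∨ c) = max(0.55, 0.55) = 0.55
(((((a → (b ∧ (not b ∧ b))) → not b) ∨ ((b ∧ a) ∧ c)) ∧ ((c ∨ b) ∨ b)) ∨ (c ∨ c)) = max(0.55, 0.55) = 0.55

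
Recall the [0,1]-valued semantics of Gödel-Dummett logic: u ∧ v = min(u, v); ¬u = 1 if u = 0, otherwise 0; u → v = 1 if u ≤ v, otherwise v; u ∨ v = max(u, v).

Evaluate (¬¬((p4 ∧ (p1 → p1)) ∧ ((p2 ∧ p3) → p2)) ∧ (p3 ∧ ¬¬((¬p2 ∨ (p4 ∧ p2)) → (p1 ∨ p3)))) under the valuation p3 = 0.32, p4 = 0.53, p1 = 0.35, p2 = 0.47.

(p1 → p1): 0.35 ≤ 0.35, so result = 1
(p4 ∧ (p1 → p1)) = min(0.53, 1) = 0.53
(p2 ∧ p3) = min(0.47, 0.32) = 0.32
((p2 ∧ p3) → p2): 0.32 ≤ 0.47, so result = 1
((p4 ∧ (p1 → p1)) ∧ ((p2 ∧ p3) → p2)) = min(0.53, 1) = 0.53
¬((p4 ∧ (p1 → p1)) ∧ ((p2 ∧ p3) → p2)): Gödel ¬ of 0.53 = 0 (operand ≠ 0)
¬¬((p4 ∧ (p1 → p1)) ∧ ((p2 ∧ p3) → p2)): Gödel ¬ of 0 = 1 (operand is 0)
¬p2: Gödel ¬ of 0.47 = 0 (operand ≠ 0)
(p4 ∧ p2) = min(0.53, 0.47) = 0.47
(¬p2 ∨ (p4 ∧ p2)) = max(0, 0.47) = 0.47
(p1 ∨ p3) = max(0.35, 0.32) = 0.35
((¬p2 ∨ (p4 ∧ p2)) → (p1 ∨ p3)): 0.47 > 0.35, so result = 0.35
¬((¬p2 ∨ (p4 ∧ p2)) → (p1 ∨ p3)): Gödel ¬ of 0.35 = 0 (operand ≠ 0)
¬¬((¬p2 ∨ (p4 ∧ p2)) → (p1 ∨ p3)): Gödel ¬ of 0 = 1 (operand is 0)
(p3 ∧ ¬¬((¬p2 ∨ (p4 ∧ p2)) → (p1 ∨ p3))) = min(0.32, 1) = 0.32
(¬¬((p4 ∧ (p1 → p1)) ∧ ((p2 ∧ p3) → p2)) ∧ (p3 ∧ ¬¬((¬p2 ∨ (p4 ∧ p2)) → (p1 ∨ p3)))) = min(1, 0.32) = 0.32

0.32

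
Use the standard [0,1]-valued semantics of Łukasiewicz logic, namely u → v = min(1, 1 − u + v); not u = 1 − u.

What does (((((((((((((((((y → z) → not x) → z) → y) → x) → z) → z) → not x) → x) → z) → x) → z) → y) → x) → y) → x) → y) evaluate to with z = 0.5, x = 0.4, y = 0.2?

0.20

(y → z): min(1, 1 − 0.2 + 0.5) = 1
not x: Łukasiewicz ¬ gives 1 − 0.4 = 0.6
((y → z) → not x): min(1, 1 − 1 + 0.6) = 0.6
(((y → z) → not x) → z): min(1, 1 − 0.6 + 0.5) = 0.9
((((y → z) → not x) → z) → y): min(1, 1 − 0.9 + 0.2) = 0.3
(((((y → z) → not x) → z) → y) → x): min(1, 1 − 0.3 + 0.4) = 1
((((((y → z) → not x) → z) → y) → x) → z): min(1, 1 − 1 + 0.5) = 0.5
(((((((y → z) → not x) → z) → y) → x) → z) → z): min(1, 1 − 0.5 + 0.5) = 1
not x: Łukasiewicz ¬ gives 1 − 0.4 = 0.6
((((((((y → z) → not x) → z) → y) → x) → z) → z) → not x): min(1, 1 − 1 + 0.6) = 0.6
(((((((((y → z) → not x) → z) → y) → x) → z) → z) → not x) → x): min(1, 1 − 0.6 + 0.4) = 0.8
((((((((((y → z) → not x) → z) → y) → x) → z) → z) → not x) → x) → z): min(1, 1 − 0.8 + 0.5) = 0.7
(((((((((((y → z) → not x) → z) → y) → x) → z) → z) → not x) → x) → z) → x): min(1, 1 − 0.7 + 0.4) = 0.7
((((((((((((y → z) → not x) → z) → y) → x) → z) → z) → not x) → x) → z) → x) → z): min(1, 1 − 0.7 + 0.5) = 0.8
(((((((((((((y → z) → not x) → z) → y) → x) → z) → z) → not x) → x) → z) → x) → z) → y): min(1, 1 − 0.8 + 0.2) = 0.4
((((((((((((((y → z) → not x) → z) → y) → x) → z) → z) → not x) → x) → z) → x) → z) → y) → x): min(1, 1 − 0.4 + 0.4) = 1
(((((((((((((((y → z) → not x) → z) → y) → x) → z) → z) → not x) → x) → z) → x) → z) → y) → x) → y): min(1, 1 − 1 + 0.2) = 0.2
((((((((((((((((y → z) → not x) → z) → y) → x) → z) → z) → not x) → x) → z) → x) → z) → y) → x) → y) → x): min(1, 1 − 0.2 + 0.4) = 1
(((((((((((((((((y → z) → not x) → z) → y) → x) → z) → z) → not x) → x) → z) → x) → z) → y) → x) → y) → x) → y): min(1, 1 − 1 + 0.2) = 0.2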